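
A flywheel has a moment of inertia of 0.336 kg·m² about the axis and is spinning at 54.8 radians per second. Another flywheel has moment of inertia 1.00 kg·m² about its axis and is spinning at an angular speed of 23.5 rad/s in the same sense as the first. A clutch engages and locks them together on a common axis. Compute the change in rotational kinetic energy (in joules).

ΔKE ≈ -123 J

The coupling torques are internal; angular momentum about the shared axis is conserved.
Taking A's sense as positive: L = (0.3360)(54.8) + (1.000)(23.5) = 41.91 kg·m²·rad/s.
Combined I = 0.3360 + 1.000 = 1.336 kg·m².
ω_f = L / I = 41.91 / 1.336 = 31.37 rad/s.
KE_i = ½ΣIω² = 780.6 J; KE_f = ½(1.336)(31.37)² = 657.4 J.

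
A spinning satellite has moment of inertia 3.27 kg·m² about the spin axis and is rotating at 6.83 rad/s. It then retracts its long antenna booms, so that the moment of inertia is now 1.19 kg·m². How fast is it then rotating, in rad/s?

ω₂ ≈ 18.8 rad/s

Angular momentum about the spin axis is conserved since the torque about it is zero.
ω₂ = I₁ω₁ / I₂ = (3.270)(6.83 rad/s) / (1.190) = 18.77 rad/s.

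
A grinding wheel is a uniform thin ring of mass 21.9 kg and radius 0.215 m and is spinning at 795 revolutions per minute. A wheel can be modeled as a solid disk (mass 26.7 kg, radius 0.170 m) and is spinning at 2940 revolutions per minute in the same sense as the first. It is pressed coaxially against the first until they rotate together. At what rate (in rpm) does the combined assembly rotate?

|ω_f| ≈ 1390 rpm

The coupling torques are internal; angular momentum about the shared axis is conserved.
Moments of inertia: I_A = (21.9)(0.215)² = 1.012 kg·m²; I_B = ½(26.7)(0.170)² = 0.3858 kg·m².
Taking A's sense as positive: L = (1.012)(795) + (0.3858)(2940) = 1939 kg·m²·rpm.
Combined I = 1.012 + 0.3858 = 1.398 kg·m².
ω_f = L / I = 1939 / 1.398 = 1387 rpm.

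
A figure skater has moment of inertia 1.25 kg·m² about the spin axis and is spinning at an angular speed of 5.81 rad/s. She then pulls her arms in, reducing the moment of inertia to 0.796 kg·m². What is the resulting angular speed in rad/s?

ω₂ ≈ 9.12 rad/s

Angular momentum about the spin axis is conserved since the torque about it is zero.
ω₂ = I₁ω₁ / I₂ = (1.250)(5.81 rad/s) / (0.7960) = 9.124 rad/s.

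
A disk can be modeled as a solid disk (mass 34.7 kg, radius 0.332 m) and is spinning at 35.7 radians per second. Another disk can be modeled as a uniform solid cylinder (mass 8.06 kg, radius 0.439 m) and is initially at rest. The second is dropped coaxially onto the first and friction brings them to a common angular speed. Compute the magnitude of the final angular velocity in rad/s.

The coupling torques are internal; angular momentum about the shared axis is conserved.
Moments of inertia: I_A = ½(34.7)(0.332)² = 1.912 kg·m²; I_B = ½(8.06)(0.439)² = 0.7767 kg·m².
Taking A's sense as positive: L = (1.912)(35.7) = 68.27 kg·m²·rad/s.
Combined I = 1.912 + 0.7767 = 2.689 kg·m².
ω_f = L / I = 68.27 / 2.689 = 25.39 rad/s.

|ω_f| ≈ 25.4 rad/s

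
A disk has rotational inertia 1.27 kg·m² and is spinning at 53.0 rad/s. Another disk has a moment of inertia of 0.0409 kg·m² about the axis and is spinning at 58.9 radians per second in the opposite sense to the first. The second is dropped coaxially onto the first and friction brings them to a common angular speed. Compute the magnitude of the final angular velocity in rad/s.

The coupling torques are internal; angular momentum about the shared axis is conserved.
Taking A's sense as positive: L = (1.270)(53.0) − (0.04090)(58.9) = 64.90 kg·m²·rad/s.
Combined I = 1.270 + 0.04090 = 1.311 kg·m².
ω_f = L / I = 64.90 / 1.311 = 49.51 rad/s.

|ω_f| ≈ 49.5 rad/s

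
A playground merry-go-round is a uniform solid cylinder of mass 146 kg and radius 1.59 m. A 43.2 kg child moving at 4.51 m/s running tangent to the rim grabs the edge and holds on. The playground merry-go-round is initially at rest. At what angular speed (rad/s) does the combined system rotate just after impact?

|ω_f| ≈ 1.05 rad/s

The axle reaction passes through the axle and exerts no torque about it; angular momentum about the axle is conserved through the impact.
I_p = ½(146)(1.59)² = 184.6 kg·m². Taking the sense of the child's angular momentum as positive, L_{child} = m v R = (43.2)(4.51)(1.59) = 309.8 kg·m²/s.
L_i = 0 + 309.8 = 309.8 kg·m²/s.
After sticking, I_f = I_p + m R² = 184.6 + (43.2)(1.59)² = 293.8 kg·m².
ω_f = L_i / I_f = 309.8 / 293.8 = 1.055 rad/s.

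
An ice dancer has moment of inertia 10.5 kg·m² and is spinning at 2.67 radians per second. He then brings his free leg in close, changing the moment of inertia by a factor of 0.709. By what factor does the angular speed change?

No external torque acts about the spin axis, so angular momentum is conserved.
I₂ = 0.709 × 10.5 = 7.444 kg·m².
ω₂/ω₁ = I₁/I₂ = 10.50 / 7.444 = 1.410.

ω₂/ω₁ ≈ 1.41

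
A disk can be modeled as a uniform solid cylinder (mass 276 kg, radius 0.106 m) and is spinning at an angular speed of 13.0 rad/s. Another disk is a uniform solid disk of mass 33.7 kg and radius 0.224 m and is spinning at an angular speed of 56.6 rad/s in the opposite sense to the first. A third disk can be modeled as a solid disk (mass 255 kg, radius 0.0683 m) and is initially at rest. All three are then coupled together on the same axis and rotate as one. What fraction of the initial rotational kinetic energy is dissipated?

The coupling torques are internal; angular momentum about the shared axis is conserved.
Moments of inertia: I_A = ½(276)(0.106)² = 1.551 kg·m²; I_B = ½(33.7)(0.224)² = 0.8455 kg·m²; I_C = ½(255)(0.0683)² = 0.5948 kg·m².
Taking A's sense as positive: L = (1.551)(13.0) − (0.8455)(56.6) = -27.70 kg·m²·rad/s.
Combined I = 1.551 + 0.8455 + 0.5948 = 2.991 kg·m².
ω_f = L / I = -27.70 / 2.991 = -9.260 rad/s.
KE_i = ½ΣIω² = 1485 J; KE_f = ½(2.991)(9.260)² = 128.2 J.
Fraction dissipated = (KE_i − KE_f)/KE_i = 0.9137.

fraction ≈ 0.914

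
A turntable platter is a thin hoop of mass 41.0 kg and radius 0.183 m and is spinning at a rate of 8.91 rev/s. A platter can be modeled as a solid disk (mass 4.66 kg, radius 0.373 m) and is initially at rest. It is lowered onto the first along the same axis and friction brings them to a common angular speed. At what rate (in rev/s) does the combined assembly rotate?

|ω_f| ≈ 7.21 rev/s

No external torque acts about the common axis, so total angular momentum is conserved.
Moments of inertia: I_A = (41.0)(0.183)² = 1.373 kg·m²; I_B = ½(4.66)(0.373)² = 0.3242 kg·m².
Taking A's sense as positive: L = (1.373)(8.91) = 12.23 kg·m²·rev/s.
Combined I = 1.373 + 0.3242 = 1.697 kg·m².
ω_f = L / I = 12.23 / 1.697 = 7.208 rev/s.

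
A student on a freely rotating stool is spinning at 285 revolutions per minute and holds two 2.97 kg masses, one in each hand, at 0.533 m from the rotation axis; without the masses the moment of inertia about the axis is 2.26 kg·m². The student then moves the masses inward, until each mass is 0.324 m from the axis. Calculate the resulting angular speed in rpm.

Angular momentum about the spin axis is conserved since the torque about it is zero.
I₁ = 2.26 + 2(2.97)(0.533)² = 3.947 kg·m²; I₂ = 2.26 + 2(2.97)(0.324)² = 2.884 kg·m².
ω₂ = I₁ω₁ / I₂ = (3.947)(285 rpm) / (2.884) = 390.2 rpm.

ω₂ ≈ 390 rpm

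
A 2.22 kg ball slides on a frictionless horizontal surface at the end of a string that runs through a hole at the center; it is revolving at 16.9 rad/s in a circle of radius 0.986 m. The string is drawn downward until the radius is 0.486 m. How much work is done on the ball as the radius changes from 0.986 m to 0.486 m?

W ≈ 960 J

No torque about the axis ⇒ m r₁² ω₁ = m r₂² ω₂.
ω₂ = ω₁ (r₁/r₂)² = (16.9)(0.986/0.486)² = 69.56 rad/s.
W = ΔKE = ½m(v₂² − v₁²) = 960.4 J.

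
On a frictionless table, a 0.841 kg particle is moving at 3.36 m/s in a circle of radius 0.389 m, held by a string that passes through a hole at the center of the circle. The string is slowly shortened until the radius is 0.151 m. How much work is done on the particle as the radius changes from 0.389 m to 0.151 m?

W ≈ 26.8 J

The only horizontal force on the mass is along the cord (radial), so it exerts no torque about the hole and angular momentum m v r is conserved.
v₂ = v₁ r₁ / r₂ = (3.36)(0.389) / (0.151) = 8.656 m/s.
W = ΔKE = ½m(v₂² − v₁²) = 26.76 J.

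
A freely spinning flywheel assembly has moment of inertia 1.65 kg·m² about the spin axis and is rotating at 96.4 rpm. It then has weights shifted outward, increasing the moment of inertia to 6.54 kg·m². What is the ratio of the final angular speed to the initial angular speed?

ω₂/ω₁ ≈ 0.252

No external torque acts about the spin axis, so angular momentum is conserved.
ω₂/ω₁ = I₁/I₂ = 1.650 / 6.540 = 0.2523.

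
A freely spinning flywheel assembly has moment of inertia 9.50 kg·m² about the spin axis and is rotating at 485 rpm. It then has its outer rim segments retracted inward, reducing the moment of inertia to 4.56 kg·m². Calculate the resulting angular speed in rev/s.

No external torque acts about the spin axis, so angular momentum is conserved.
ω₂ = I₁ω₁ / I₂ = (9.500)(485 rpm) / (4.560) = 1010 rpm = 16.84 rev/s.

ω₂ ≈ 16.8 rev/s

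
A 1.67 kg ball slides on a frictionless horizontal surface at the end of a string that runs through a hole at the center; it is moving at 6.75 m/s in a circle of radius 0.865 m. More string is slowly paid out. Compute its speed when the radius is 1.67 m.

The only horizontal force on the mass is along the cord (radial), so it exerts no torque about the hole and angular momentum m v r is conserved.
v₂ = v₁ r₁ / r₂ = (6.75)(0.865) / (1.67) = 3.496 m/s.

v₂ ≈ 3.50 m/s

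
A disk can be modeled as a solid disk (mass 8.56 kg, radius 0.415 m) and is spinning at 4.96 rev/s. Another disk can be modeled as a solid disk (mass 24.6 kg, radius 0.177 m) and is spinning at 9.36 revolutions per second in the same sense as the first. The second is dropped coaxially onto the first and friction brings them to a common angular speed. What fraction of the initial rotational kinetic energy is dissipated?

The coupling torques are internal; angular momentum about the shared axis is conserved.
Moments of inertia: I_A = ½(8.56)(0.415)² = 0.7371 kg·m²; I_B = ½(24.6)(0.177)² = 0.3853 kg·m².
Taking A's sense as positive: L = (0.7371)(4.96) + (0.3853)(9.36) = 7.263 kg·m²·rev/s.
Combined I = 0.7371 + 0.3853 = 1.122 kg·m².
ω_f = L / I = 7.263 / 1.122 = 6.471 rev/s.
KE_i = ½ΣIω² = 1024 J; KE_f = ½(1.122)(40.66)² = 927.7 J.
Fraction dissipated = (KE_i − KE_f)/KE_i = 0.09441.

fraction ≈ 0.0944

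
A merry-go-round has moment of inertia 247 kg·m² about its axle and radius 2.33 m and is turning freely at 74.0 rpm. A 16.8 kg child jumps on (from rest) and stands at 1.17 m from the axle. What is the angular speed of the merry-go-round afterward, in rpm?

ω_f ≈ 67.7 rpm

The added mass arrives with no angular momentum about the axle, and any external torque about the axle is negligible, so the system's angular momentum is conserved.
Added inertia Σmr² = (16.8)(1.17)² = 23.00 kg·m²; I_f = 247.0 + 23.00 = 270.0 kg·m².
ω_f = I_p ω_i / I_f = (247.0)(74.0) / 270.0 = 67.70 rpm.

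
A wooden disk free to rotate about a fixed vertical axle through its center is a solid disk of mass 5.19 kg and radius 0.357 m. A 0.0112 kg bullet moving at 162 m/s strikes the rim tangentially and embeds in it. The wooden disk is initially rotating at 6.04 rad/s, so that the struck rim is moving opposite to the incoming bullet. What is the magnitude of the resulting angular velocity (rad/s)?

|ω_f| ≈ 4.06 rad/s

About the axle the impulsive forces during the collision are internal, so angular momentum about that axis is conserved.
I_p = ½(5.19)(0.357)² = 0.3307 kg·m². Taking the sense of the bullet's angular momentum as positive, L_{bullet} = m v R = (0.0112)(162)(0.357) = 0.6477 kg·m²/s.
L_i = −I_p ω_p + m v R = −(0.3307)(6.04) + 0.6477 = -1.350 kg·m²/s.
After sticking, I_f = I_p + m R² = 0.3307 + (0.0112)(0.357)² = 0.3322 kg·m².
ω_f = L_i / I_f = -1.350 / 0.3322 = -4.064 rad/s.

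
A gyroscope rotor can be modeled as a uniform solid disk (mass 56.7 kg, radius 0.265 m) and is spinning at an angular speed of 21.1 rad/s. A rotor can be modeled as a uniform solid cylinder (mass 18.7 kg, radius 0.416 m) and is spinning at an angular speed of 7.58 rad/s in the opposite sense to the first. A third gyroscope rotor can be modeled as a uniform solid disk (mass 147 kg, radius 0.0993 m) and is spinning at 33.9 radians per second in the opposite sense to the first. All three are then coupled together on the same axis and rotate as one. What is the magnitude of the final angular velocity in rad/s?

|ω_f| ≈ 1.19 rad/s

No external torque acts about the common axis, so total angular momentum is conserved.
Moments of inertia: I_A = ½(56.7)(0.265)² = 1.991 kg·m²; I_B = ½(18.7)(0.416)² = 1.618 kg·m²; I_C = ½(147)(0.0993)² = 0.7247 kg·m².
Taking A's sense as positive: L = (1.991)(21.1) − (1.618)(7.58) − (0.7247)(33.9) = 5.174 kg·m²·rad/s.
Combined I = 1.991 + 1.618 + 0.7247 = 4.334 kg·m².
ω_f = L / I = 5.174 / 4.334 = 1.194 rad/s.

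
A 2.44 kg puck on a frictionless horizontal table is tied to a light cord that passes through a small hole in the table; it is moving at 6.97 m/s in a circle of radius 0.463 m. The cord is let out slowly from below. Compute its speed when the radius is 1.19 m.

v₂ ≈ 2.71 m/s

The only horizontal force on the mass is along the cord (radial), so it exerts no torque about the hole and angular momentum m v r is conserved.
v₂ = v₁ r₁ / r₂ = (6.97)(0.463) / (1.19) = 2.712 m/s.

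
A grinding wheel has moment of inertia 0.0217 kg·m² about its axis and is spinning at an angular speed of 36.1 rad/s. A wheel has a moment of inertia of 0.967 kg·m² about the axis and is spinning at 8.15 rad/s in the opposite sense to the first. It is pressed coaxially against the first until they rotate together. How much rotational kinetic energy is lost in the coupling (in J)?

ΔKE lost ≈ 20.8 J

No external torque acts about the common axis, so total angular momentum is conserved.
Taking A's sense as positive: L = (0.02170)(36.1) − (0.9670)(8.15) = -7.098 kg·m²·rad/s.
Combined I = 0.02170 + 0.9670 = 0.9887 kg·m².
ω_f = L / I = -7.098 / 0.9887 = -7.179 rad/s.
KE_i = ½ΣIω² = 46.26 J; KE_f = ½(0.9887)(7.179)² = 25.48 J.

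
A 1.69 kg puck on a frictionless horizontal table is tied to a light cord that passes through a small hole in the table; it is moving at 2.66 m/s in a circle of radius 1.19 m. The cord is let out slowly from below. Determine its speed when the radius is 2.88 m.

The only horizontal force on the mass is along the cord (radial), so it exerts no torque about the hole and angular momentum m v r is conserved.
v₂ = v₁ r₁ / r₂ = (2.66)(1.19) / (2.88) = 1.099 m/s.

v₂ ≈ 1.10 m/s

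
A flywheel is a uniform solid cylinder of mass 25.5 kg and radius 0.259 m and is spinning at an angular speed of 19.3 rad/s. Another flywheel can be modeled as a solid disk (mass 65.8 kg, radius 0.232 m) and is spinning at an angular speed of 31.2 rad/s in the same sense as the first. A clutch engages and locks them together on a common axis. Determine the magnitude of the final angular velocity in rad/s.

The coupling torques are internal; angular momentum about the shared axis is conserved.
Moments of inertia: I_A = ½(25.5)(0.259)² = 0.8553 kg·m²; I_B = ½(65.8)(0.232)² = 1.771 kg·m².
Taking A's sense as positive: L = (0.8553)(19.3) + (1.771)(31.2) = 71.76 kg·m²·rad/s.
Combined I = 0.8553 + 1.771 = 2.626 kg·m².
ω_f = L / I = 71.76 / 2.626 = 27.32 rad/s.

|ω_f| ≈ 27.3 rad/s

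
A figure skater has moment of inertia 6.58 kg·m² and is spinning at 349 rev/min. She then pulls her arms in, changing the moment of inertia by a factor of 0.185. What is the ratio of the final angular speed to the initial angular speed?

ω₂/ω₁ ≈ 5.41

With no external torque about the axis, L is conserved: I₁ω₁ = I₂ω₂.
I₂ = 0.185 × 6.58 = 1.217 kg·m².
ω₂/ω₁ = I₁/I₂ = 6.580 / 1.217 = 5.405.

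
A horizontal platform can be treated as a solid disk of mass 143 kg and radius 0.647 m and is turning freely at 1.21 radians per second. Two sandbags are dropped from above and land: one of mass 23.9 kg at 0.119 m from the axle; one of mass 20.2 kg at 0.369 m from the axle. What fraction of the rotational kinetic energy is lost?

fraction ≈ 0.0935

No external torque acts about the axle; L_before = L_after.
I_p = ½(143)(0.647)² = 29.93 kg·m².
Added inertia Σmr² = (23.9)(0.119)² + (20.2)(0.369)² = 3.089 kg·m²; I_f = 29.93 + 3.089 = 33.02 kg·m².
ω_f = I_p ω_i / I_f = (29.93)(1.21) / 33.02 = 1.097 rad/s.
KE_i = ½(29.93)(1.210 rad/s)² = 21.91 J; KE_f = ½(33.02)(1.097)² = 19.86 J.
Fraction lost = 0.09355.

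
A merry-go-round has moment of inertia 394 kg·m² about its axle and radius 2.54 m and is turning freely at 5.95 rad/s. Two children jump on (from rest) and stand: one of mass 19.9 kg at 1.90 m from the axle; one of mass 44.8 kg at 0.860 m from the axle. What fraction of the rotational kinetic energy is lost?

No external torque acts about the axle; L_before = L_after.
Added inertia Σmr² = (19.9)(1.90)² + (44.8)(0.860)² = 105.0 kg·m²; I_f = 394.0 + 105.0 = 499.0 kg·m².
ω_f = I_p ω_i / I_f = (394.0)(5.95) / 499.0 = 4.698 rad/s.
KE_i = ½(394.0)(5.950 rad/s)² = 6974 J; KE_f = ½(499.0)(4.698)² = 5507 J.
Fraction lost = 0.2104.

fraction ≈ 0.210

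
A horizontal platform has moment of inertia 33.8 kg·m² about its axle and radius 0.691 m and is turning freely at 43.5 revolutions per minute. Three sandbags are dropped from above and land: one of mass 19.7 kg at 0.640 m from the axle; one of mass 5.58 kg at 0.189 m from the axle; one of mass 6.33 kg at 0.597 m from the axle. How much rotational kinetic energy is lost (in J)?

energy lost ≈ 83.3 J

No external torque acts about the axle; L_before = L_after.
Added inertia Σmr² = (19.7)(0.640)² + (5.58)(0.189)² + (6.33)(0.597)² = 10.52 kg·m²; I_f = 33.80 + 10.52 = 44.32 kg·m².
ω_f = I_p ω_i / I_f = (33.80)(43.5) / 44.32 = 33.17 rpm.
KE_i = ½(33.80)(4.555 rad/s)² = 350.7 J; KE_f = ½(44.32)(3.474)² = 267.4 J.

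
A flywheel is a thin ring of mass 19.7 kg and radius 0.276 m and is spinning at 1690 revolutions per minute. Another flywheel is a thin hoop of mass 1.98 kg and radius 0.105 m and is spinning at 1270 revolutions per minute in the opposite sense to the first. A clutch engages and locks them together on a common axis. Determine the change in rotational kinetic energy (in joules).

No external torque acts about the common axis, so total angular momentum is conserved.
Moments of inertia: I_A = (19.7)(0.276)² = 1.501 kg·m²; I_B = (1.98)(0.105)² = 0.02183 kg·m².
Taking A's sense as positive: L = (1.501)(1690) − (0.02183)(1270) = 2508 kg·m²·rpm.
Combined I = 1.501 + 0.02183 = 1.522 kg·m².
ω_f = L / I = 2508 / 1.522 = 1648 rpm.
KE_i = ½ΣIω² = 23690 J; KE_f = ½(1.522)(172.5)² = 22660 J.

ΔKE ≈ -1030 J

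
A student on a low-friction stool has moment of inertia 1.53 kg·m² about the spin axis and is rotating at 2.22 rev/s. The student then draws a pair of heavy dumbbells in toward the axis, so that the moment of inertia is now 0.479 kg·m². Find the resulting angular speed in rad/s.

ω₂ ≈ 44.6 rad/s

With no external torque about the axis, L is conserved: I₁ω₁ = I₂ω₂.
ω₂ = I₁ω₁ / I₂ = (1.530)(2.22 rev/s) / (0.4790) = 7.091 rev/s = 44.55 rad/s.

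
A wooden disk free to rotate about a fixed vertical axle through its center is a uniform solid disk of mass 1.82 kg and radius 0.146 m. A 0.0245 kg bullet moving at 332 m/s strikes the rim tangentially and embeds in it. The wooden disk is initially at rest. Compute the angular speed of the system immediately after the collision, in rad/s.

|ω_f| ≈ 59.6 rad/s

About the axle the impulsive forces during the collision are internal, so angular momentum about that axis is conserved.
I_p = ½(1.82)(0.146)² = 0.01940 kg·m². Taking the sense of the bullet's angular momentum as positive, L_{bullet} = m v R = (0.0245)(332)(0.146) = 1.188 kg·m²/s.
L_i = 0 + 1.188 = 1.188 kg·m²/s.
After sticking, I_f = I_p + m R² = 0.01940 + (0.0245)(0.146)² = 0.01992 kg·m².
ω_f = L_i / I_f = 1.188 / 0.01992 = 59.62 rad/s.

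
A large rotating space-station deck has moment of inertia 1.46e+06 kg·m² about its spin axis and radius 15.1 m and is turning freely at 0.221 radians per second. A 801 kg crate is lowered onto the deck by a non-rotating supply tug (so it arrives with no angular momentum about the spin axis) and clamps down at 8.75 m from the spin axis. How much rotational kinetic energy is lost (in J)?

energy lost ≈ 1440 J

No external torque acts about the spin axis; L_before = L_after.
Added inertia Σmr² = (801)(8.75)² = 61330 kg·m²; I_f = 1.460e+06 + 61330 = 1.521e+06 kg·m².
ω_f = I_p ω_i / I_f = (1.460e+06)(0.221) / 1.521e+06 = 0.2121 rad/s.
KE_i = ½(1.460e+06)(0.2210 rad/s)² = 35650 J; KE_f = ½(1.521e+06)(0.2121)² = 34220 J.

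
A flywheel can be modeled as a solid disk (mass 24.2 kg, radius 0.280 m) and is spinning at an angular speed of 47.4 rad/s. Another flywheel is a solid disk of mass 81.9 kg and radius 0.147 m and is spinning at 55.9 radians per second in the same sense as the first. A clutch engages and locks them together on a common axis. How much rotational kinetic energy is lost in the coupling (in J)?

No external torque acts about the common axis, so total angular momentum is conserved.
Moments of inertia: I_A = ½(24.2)(0.280)² = 0.9486 kg·m²; I_B = ½(81.9)(0.147)² = 0.8849 kg·m².
Taking A's sense as positive: L = (0.9486)(47.4) + (0.8849)(55.9) = 94.43 kg·m²·rad/s.
Combined I = 0.9486 + 0.8849 = 1.834 kg·m².
ω_f = L / I = 94.43 / 1.834 = 51.50 rad/s.
KE_i = ½ΣIω² = 2448 J; KE_f = ½(1.834)(51.50)² = 2432 J.

ΔKE lost ≈ 16.5 J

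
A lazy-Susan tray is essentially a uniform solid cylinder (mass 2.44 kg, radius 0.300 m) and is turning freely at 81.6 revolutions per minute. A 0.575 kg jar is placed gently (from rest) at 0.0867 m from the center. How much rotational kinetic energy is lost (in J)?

energy lost ≈ 0.152 J

No external torque acts about the center; L_before = L_after.
I_p = ½(2.44)(0.300)² = 0.1098 kg·m².
Added inertia Σmr² = (0.575)(0.0867)² = 0.004322 kg·m²; I_f = 0.1098 + 0.004322 = 0.1141 kg·m².
ω_f = I_p ω_i / I_f = (0.1098)(81.6) / 0.1141 = 78.51 rpm.
KE_i = ½(0.1098)(8.545 rad/s)² = 4.009 J; KE_f = ½(0.1141)(8.221)² = 3.857 J.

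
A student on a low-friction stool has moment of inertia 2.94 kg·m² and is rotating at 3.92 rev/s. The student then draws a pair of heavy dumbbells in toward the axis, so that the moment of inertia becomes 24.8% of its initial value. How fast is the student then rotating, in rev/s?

ω₂ ≈ 15.8 rev/s

With no external torque about the axis, L is conserved: I₁ω₁ = I₂ω₂.
I₂ = 0.248 × 2.94 = 0.7291 kg·m².
ω₂ = I₁ω₁ / I₂ = (2.940)(3.92 rev/s) / (0.7291) = 15.81 rev/s.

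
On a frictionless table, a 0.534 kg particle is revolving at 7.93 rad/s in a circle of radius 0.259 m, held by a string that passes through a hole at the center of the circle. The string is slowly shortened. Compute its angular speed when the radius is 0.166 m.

The constraining force is radial, so m r² ω about the center is conserved.
ω₂ = ω₁ (r₁/r₂)² = (7.93)(0.259/0.166)² = 19.30 rad/s.

ω₂ ≈ 19.3 rad/s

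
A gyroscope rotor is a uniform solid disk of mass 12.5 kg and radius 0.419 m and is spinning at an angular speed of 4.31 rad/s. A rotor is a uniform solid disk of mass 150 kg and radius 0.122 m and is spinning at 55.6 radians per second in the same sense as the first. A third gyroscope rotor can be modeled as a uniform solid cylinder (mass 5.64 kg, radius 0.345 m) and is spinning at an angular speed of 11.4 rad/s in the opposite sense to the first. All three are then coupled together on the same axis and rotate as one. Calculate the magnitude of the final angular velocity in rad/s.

|ω_f| ≈ 24.7 rad/s

No external torque acts about the common axis, so total angular momentum is conserved.
Moments of inertia: I_A = ½(12.5)(0.419)² = 1.097 kg·m²; I_B = ½(150)(0.122)² = 1.116 kg·m²; I_C = ½(5.64)(0.345)² = 0.3357 kg·m².
Taking A's sense as positive: L = (1.097)(4.31) + (1.116)(55.6) − (0.3357)(11.4) = 62.97 kg·m²·rad/s.
Combined I = 1.097 + 1.116 + 0.3357 = 2.549 kg·m².
ω_f = L / I = 62.97 / 2.549 = 24.70 rad/s.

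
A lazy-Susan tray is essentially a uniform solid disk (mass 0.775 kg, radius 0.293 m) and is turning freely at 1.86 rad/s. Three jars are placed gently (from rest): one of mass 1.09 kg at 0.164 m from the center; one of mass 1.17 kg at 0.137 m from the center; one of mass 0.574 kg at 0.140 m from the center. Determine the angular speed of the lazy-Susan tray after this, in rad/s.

The added mass arrives with no angular momentum about the center, and any external torque about the center is negligible, so the system's angular momentum is conserved.
I_p = ½(0.775)(0.293)² = 0.03327 kg·m².
Added inertia Σmr² = (1.09)(0.164)² + (1.17)(0.137)² + (0.574)(0.140)² = 0.06253 kg·m²; I_f = 0.03327 + 0.06253 = 0.09579 kg·m².
ω_f = I_p ω_i / I_f = (0.03327)(1.86) / 0.09579 = 0.6459 rad/s.

ω_f ≈ 0.646 rad/s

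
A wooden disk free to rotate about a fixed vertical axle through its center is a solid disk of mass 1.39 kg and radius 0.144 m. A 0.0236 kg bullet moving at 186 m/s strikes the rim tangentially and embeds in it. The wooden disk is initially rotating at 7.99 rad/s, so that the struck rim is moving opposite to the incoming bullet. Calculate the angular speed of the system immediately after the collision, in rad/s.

|ω_f| ≈ 34.7 rad/s

The axle reaction passes through the axle and exerts no torque about it; angular momentum about the axle is conserved through the impact.
I_p = ½(1.39)(0.144)² = 0.01441 kg·m². Taking the sense of the bullet's angular momentum as positive, L_{bullet} = m v R = (0.0236)(186)(0.144) = 0.6321 kg·m²/s.
L_i = −I_p ω_p + m v R = −(0.01441)(7.99) + 0.6321 = 0.5170 kg·m²/s.
After sticking, I_f = I_p + m R² = 0.01441 + (0.0236)(0.144)² = 0.01490 kg·m².
ω_f = L_i / I_f = 0.5170 / 0.01490 = 34.69 rad/s.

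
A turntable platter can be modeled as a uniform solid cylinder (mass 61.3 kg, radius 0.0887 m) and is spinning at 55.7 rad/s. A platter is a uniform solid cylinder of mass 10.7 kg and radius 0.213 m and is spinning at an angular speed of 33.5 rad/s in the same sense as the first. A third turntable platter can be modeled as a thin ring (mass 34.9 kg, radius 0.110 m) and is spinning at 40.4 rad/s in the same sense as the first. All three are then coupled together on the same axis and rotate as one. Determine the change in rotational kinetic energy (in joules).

No external torque acts about the common axis, so total angular momentum is conserved.
Moments of inertia: I_A = ½(61.3)(0.0887)² = 0.2411 kg·m²; I_B = ½(10.7)(0.213)² = 0.2427 kg·m²; I_C = (34.9)(0.110)² = 0.4223 kg·m².
Taking A's sense as positive: L = (0.2411)(55.7) + (0.2427)(33.5) + (0.4223)(40.4) = 38.62 kg·m²·rad/s.
Combined I = 0.2411 + 0.2427 + 0.4223 = 0.9062 kg·m².
ω_f = L / I = 38.62 / 0.9062 = 42.62 rad/s.
KE_i = ½ΣIω² = 854.9 J; KE_f = ½(0.9062)(42.62)² = 823.1 J.

ΔKE ≈ -31.8 J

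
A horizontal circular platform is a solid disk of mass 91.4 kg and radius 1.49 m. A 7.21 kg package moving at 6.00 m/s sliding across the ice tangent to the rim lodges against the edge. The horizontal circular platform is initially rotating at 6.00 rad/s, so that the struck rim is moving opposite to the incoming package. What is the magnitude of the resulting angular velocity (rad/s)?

|ω_f| ≈ 4.63 rad/s

The axle reaction passes through the central axle and exerts no torque about it; angular momentum about the central axle is conserved through the impact.
I_p = ½(91.4)(1.49)² = 101.5 kg·m². Taking the sense of the package's angular momentum as positive, L_{package} = m v R = (7.21)(6.00)(1.49) = 64.46 kg·m²/s.
L_i = −I_p ω_p + m v R = −(101.5)(6.00) + 64.46 = -544.3 kg·m²/s.
After sticking, I_f = I_p + m R² = 101.5 + (7.21)(1.49)² = 117.5 kg·m².
ω_f = L_i / I_f = -544.3 / 117.5 = -4.634 rad/s.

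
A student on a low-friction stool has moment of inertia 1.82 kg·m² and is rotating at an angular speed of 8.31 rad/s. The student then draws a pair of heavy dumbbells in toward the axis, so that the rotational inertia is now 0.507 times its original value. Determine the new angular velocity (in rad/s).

ω₂ ≈ 16.4 rad/s

With no external torque about the axis, L is conserved: I₁ω₁ = I₂ω₂.
I₂ = 0.507 × 1.82 = 0.9227 kg·m².
ω₂ = I₁ω₁ / I₂ = (1.820)(8.31 rad/s) / (0.9227) = 16.39 rad/s.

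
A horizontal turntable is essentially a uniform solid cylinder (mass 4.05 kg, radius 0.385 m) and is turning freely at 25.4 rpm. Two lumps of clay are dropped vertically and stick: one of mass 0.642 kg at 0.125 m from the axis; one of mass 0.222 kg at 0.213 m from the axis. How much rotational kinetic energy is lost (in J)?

The added mass arrives with no angular momentum about the axis, and any external torque about the axis is negligible, so the system's angular momentum is conserved.
I_p = ½(4.05)(0.385)² = 0.3002 kg·m².
Added inertia Σmr² = (0.642)(0.125)² + (0.222)(0.213)² = 0.02010 kg·m²; I_f = 0.3002 + 0.02010 = 0.3203 kg·m².
ω_f = I_p ω_i / I_f = (0.3002)(25.4) / 0.3203 = 23.81 rpm.
KE_i = ½(0.3002)(2.660 rad/s)² = 1.062 J; KE_f = ½(0.3203)(2.493)² = 0.9951 J.

energy lost ≈ 0.0667 J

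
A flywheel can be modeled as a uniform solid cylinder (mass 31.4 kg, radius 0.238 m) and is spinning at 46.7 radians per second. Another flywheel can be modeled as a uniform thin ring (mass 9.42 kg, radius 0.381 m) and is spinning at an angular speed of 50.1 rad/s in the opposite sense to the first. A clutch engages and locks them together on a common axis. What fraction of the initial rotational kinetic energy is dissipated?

fraction ≈ 0.940

No external torque acts about the common axis, so total angular momentum is conserved.
Moments of inertia: I_A = ½(31.4)(0.238)² = 0.8893 kg·m²; I_B = (9.42)(0.381)² = 1.367 kg·m².
Taking A's sense as positive: L = (0.8893)(46.7) − (1.367)(50.1) = -26.98 kg·m²·rad/s.
Combined I = 0.8893 + 1.367 = 2.257 kg·m².
ω_f = L / I = -26.98 / 2.257 = -11.95 rad/s.
KE_i = ½ΣIω² = 2686 J; KE_f = ½(2.257)(11.95)² = 161.2 J.
Fraction dissipated = (KE_i − KE_f)/KE_i = 0.9400.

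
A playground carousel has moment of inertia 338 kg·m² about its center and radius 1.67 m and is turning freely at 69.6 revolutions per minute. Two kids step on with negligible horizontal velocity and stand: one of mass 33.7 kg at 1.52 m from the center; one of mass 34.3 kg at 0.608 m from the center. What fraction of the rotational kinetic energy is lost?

fraction ≈ 0.211

No external torque acts about the center; L_before = L_after.
Added inertia Σmr² = (33.7)(1.52)² + (34.3)(0.608)² = 90.54 kg·m²; I_f = 338.0 + 90.54 = 428.5 kg·m².
ω_f = I_p ω_i / I_f = (338.0)(69.6) / 428.5 = 54.90 rpm.
KE_i = ½(338.0)(7.288 rad/s)² = 8978 J; KE_f = ½(428.5)(5.749)² = 7081 J.
Fraction lost = 0.2113.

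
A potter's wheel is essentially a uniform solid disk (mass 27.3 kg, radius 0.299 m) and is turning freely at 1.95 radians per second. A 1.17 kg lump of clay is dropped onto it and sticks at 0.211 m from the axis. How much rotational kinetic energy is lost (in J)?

energy lost ≈ 0.0950 J

The added mass arrives with no angular momentum about the axis, and any external torque about the axis is negligible, so the system's angular momentum is conserved.
I_p = ½(27.3)(0.299)² = 1.220 kg·m².
Added inertia Σmr² = (1.17)(0.211)² = 0.05209 kg·m²; I_f = 1.220 + 0.05209 = 1.272 kg·m².
ω_f = I_p ω_i / I_f = (1.220)(1.95) / 1.272 = 1.870 rad/s.
KE_i = ½(1.220)(1.950 rad/s)² = 2.320 J; KE_f = ½(1.272)(1.870)² = 2.225 J.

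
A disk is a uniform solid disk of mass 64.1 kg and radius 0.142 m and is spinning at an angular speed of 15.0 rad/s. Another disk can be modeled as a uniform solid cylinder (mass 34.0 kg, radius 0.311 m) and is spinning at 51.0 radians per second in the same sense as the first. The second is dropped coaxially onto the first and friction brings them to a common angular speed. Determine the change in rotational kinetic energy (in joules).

ΔKE ≈ -301 J

The coupling torques are internal; angular momentum about the shared axis is conserved.
Moments of inertia: I_A = ½(64.1)(0.142)² = 0.6463 kg·m²; I_B = ½(34.0)(0.311)² = 1.644 kg·m².
Taking A's sense as positive: L = (0.6463)(15.0) + (1.644)(51.0) = 93.55 kg·m²·rad/s.
Combined I = 0.6463 + 1.644 = 2.291 kg·m².
ω_f = L / I = 93.55 / 2.291 = 40.84 rad/s.
KE_i = ½ΣIω² = 2211 J; KE_f = ½(2.291)(40.84)² = 1910 J.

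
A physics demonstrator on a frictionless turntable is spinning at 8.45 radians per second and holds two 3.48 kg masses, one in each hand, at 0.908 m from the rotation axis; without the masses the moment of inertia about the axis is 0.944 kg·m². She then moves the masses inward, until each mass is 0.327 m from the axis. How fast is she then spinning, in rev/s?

With no external torque about the axis, L is conserved: I₁ω₁ = I₂ω₂.
I₁ = 0.944 + 2(3.48)(0.908)² = 6.682 kg·m²; I₂ = 0.944 + 2(3.48)(0.327)² = 1.688 kg·m².
ω₂ = I₁ω₁ / I₂ = (6.682)(8.45 rad/s) / (1.688) = 33.45 rad/s = 5.323 rev/s.

ω₂ ≈ 5.32 rev/s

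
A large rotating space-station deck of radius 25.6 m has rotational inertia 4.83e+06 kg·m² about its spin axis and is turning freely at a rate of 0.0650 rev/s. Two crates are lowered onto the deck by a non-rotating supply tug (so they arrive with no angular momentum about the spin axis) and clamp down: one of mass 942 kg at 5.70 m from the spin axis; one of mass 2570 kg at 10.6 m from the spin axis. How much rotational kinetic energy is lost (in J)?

The added mass arrives with no angular momentum about the spin axis, and any external torque about the spin axis is negligible, so the system's angular momentum is conserved.
Added inertia Σmr² = (942)(5.70)² + (2570)(10.6)² = 3.194e+05 kg·m²; I_f = 4.830e+06 + 3.194e+05 = 5.149e+06 kg·m².
ω_f = I_p ω_i / I_f = (4.830e+06)(0.0650) / 5.149e+06 = 0.06097 rev/s.
KE_i = ½(4.830e+06)(0.4084 rad/s)² = 4.028e+05 J; KE_f = ½(5.149e+06)(0.3831)² = 3.778e+05 J.

energy lost ≈ 25000 J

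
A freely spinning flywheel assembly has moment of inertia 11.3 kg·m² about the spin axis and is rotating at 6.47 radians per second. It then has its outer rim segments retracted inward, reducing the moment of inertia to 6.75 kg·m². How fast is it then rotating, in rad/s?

ω₂ ≈ 10.8 rad/s

No external torque acts about the spin axis, so angular momentum is conserved.
ω₂ = I₁ω₁ / I₂ = (11.30)(6.47 rad/s) / (6.750) = 10.83 rad/s.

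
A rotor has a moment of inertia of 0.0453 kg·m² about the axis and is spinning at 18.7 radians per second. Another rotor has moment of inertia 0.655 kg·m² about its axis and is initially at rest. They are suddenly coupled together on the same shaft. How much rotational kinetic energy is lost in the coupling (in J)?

ΔKE lost ≈ 7.41 J

The coupling torques are internal; angular momentum about the shared axis is conserved.
Taking A's sense as positive: L = (0.04530)(18.7) = 0.8471 kg·m²·rad/s.
Combined I = 0.04530 + 0.6550 = 0.7003 kg·m².
ω_f = L / I = 0.8471 / 0.7003 = 1.210 rad/s.
KE_i = ½ΣIω² = 7.920 J; KE_f = ½(0.7003)(1.210)² = 0.5123 J.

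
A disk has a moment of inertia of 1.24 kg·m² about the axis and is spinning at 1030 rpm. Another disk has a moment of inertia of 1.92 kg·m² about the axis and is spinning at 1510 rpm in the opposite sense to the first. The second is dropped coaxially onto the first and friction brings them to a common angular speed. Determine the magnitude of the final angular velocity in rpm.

|ω_f| ≈ 513 rpm

No external torque acts about the common axis, so total angular momentum is conserved.
Taking A's sense as positive: L = (1.240)(1030) − (1.920)(1510) = -1622 kg·m²·rpm.
Combined I = 1.240 + 1.920 = 3.160 kg·m².
ω_f = L / I = -1622 / 3.160 = -513.3 rpm.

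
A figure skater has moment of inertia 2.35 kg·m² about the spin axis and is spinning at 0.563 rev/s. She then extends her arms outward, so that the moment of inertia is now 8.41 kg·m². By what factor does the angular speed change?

No external torque acts about the spin axis, so angular momentum is conserved.
ω₂/ω₁ = I₁/I₂ = 2.350 / 8.410 = 0.2794.

ω₂/ω₁ ≈ 0.279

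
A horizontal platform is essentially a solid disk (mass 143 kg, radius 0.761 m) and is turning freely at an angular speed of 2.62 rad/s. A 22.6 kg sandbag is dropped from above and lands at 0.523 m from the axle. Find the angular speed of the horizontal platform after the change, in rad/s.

ω_f ≈ 2.28 rad/s

No external torque acts about the axle; L_before = L_after.
I_p = ½(143)(0.761)² = 41.41 kg·m².
Added inertia Σmr² = (22.6)(0.523)² = 6.182 kg·m²; I_f = 41.41 + 6.182 = 47.59 kg·m².
ω_f = I_p ω_i / I_f = (41.41)(2.62) / 47.59 = 2.280 rad/s.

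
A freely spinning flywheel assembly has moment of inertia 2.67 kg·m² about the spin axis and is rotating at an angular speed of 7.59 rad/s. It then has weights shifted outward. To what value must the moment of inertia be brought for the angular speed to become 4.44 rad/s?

Angular momentum about the spin axis is conserved since the torque about it is zero.
I₂ = I₁ω₁ / ω₂ = (2.67)(7.59) / (4.44) = 4.564 kg·m².

I₂ ≈ 4.56 kg·m²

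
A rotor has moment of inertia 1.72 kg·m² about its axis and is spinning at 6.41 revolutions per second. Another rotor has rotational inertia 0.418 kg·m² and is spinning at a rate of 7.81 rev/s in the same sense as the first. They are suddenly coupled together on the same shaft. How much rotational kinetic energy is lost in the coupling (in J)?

ΔKE lost ≈ 13.0 J

The coupling torques are internal; angular momentum about the shared axis is conserved.
Taking A's sense as positive: L = (1.720)(6.41) + (0.4180)(7.81) = 14.29 kg·m²·rev/s.
Combined I = 1.720 + 0.4180 = 2.138 kg·m².
ω_f = L / I = 14.29 / 2.138 = 6.684 rev/s.
KE_i = ½ΣIω² = 1898 J; KE_f = ½(2.138)(42.00)² = 1885 J.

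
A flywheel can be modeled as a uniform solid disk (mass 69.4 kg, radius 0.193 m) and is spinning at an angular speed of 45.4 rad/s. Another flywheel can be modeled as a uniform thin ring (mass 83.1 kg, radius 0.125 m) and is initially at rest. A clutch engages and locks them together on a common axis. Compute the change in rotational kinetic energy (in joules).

ΔKE ≈ -668 J

No external torque acts about the common axis, so total angular momentum is conserved.
Moments of inertia: I_A = ½(69.4)(0.193)² = 1.293 kg·m²; I_B = (83.1)(0.125)² = 1.298 kg·m².
Taking A's sense as positive: L = (1.293)(45.4) = 58.68 kg·m²·rad/s.
Combined I = 1.293 + 1.298 = 2.591 kg·m².
ω_f = L / I = 58.68 / 2.591 = 22.65 rad/s.
KE_i = ½ΣIω² = 1332 J; KE_f = ½(2.591)(22.65)² = 664.5 J.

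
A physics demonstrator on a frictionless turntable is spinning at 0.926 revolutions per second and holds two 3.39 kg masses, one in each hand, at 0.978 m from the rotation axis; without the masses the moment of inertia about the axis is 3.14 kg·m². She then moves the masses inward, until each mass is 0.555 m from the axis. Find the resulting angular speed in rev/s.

ω₂ ≈ 1.70 rev/s

No external torque acts about the spin axis, so angular momentum is conserved.
I₁ = 3.14 + 2(3.39)(0.978)² = 9.625 kg·m²; I₂ = 3.14 + 2(3.39)(0.555)² = 5.228 kg·m².
ω₂ = I₁ω₁ / I₂ = (9.625)(0.926 rev/s) / (5.228) = 1.705 rev/s.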